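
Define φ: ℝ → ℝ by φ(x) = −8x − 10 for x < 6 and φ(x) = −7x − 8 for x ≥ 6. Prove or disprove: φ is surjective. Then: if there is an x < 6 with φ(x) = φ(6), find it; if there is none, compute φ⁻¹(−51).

5

Both pieces are strictly decreasing (slopes −8 and −7), so each is injective on its own interval.
The left piece maps (−∞, 6) onto (−58, ∞); the right piece maps [6, ∞) onto (−∞, −50].
The union (−58, ∞) ∪ (−∞, −50] covers ℝ, so φ is surjective.
For the follow-up: the images overlap, so an x < 6 with φ(x) = φ(6) exists. φ(6) = −50; solving −8x − 10 = −50 for x < 6 gives x = (−50 + 10)/(−8) = 5.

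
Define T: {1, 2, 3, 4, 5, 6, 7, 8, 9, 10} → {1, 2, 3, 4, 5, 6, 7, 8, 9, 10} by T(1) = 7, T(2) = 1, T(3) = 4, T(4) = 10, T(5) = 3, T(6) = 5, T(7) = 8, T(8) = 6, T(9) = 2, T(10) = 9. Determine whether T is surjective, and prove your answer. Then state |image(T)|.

10

Every element of the codomain has a preimage: 1 = T(2), 2 = T(9), 3 = T(5), 4 = T(3), 5 = T(6), 6 = T(8), 7 = T(1), 8 = T(7), 9 = T(10), 10 = T(4).
Therefore T is surjective.
The image of T is {1, 2, 3, 4, 5, 6, 7, 8, 9, 10}, which has 10 elements.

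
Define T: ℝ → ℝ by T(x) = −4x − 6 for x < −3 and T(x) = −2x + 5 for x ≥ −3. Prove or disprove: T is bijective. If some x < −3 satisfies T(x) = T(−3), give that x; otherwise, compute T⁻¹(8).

Both pieces are strictly decreasing (slopes −4 and −2), so each is injective on its own interval.
The left piece maps (−∞, −3) onto (6, ∞); the right piece maps [−3, ∞) onto (−∞, 11].
These images overlap. In particular T(−3) = 11 (right piece), and solving −4x − 6 = 11 on the left piece gives x = −17/4 < −3.
So T(−17/4) = T(−3) with −17/4 ≠ −3, and T is not injective, hence not bijective. This x = −17/4 is the requested value below −3.

-17/4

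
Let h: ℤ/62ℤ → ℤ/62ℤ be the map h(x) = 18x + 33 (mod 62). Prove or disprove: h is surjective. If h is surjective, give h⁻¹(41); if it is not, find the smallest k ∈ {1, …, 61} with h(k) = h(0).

31

Since gcd(18, 62) = 2, we have 18x ≡ 0 (mod 2) for all x, so h(x) ≡ 1 (mod 2).
But 0 ≢ 1 (mod 2), so 0 ∈ ℤ/62ℤ has no preimage. Therefore h is not surjective.
Since h is not surjective, we find the least positive k with h(k) = h(0): this means 18k ≡ 0 (mod 62), i.e. 62 ∣ 18k. Since gcd(18, 62) = 2, dividing through by 2 this holds exactly when 31 ∣ 9k, and as gcd(9, 31) = 1, exactly when 31 ∣ k.
The smallest positive such k is 31.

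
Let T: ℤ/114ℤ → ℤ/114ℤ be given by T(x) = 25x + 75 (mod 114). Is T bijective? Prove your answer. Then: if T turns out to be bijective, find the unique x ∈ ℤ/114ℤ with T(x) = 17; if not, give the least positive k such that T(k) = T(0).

By definition, injectivity means: for all x_1, x_2 in the domain, T(x_1) = T(x_2) implies x_1 = x_2.
Suppose T(x_1) = T(x_2) in ℤ/114ℤ. Then 25x_1 + 75 ≡ 25x_2 + 75 (mod 114), hence 25(x_1 − x_2) ≡ 0 (mod 114).
Since gcd(25, 114) = 1, 25 is invertible modulo 114, therefore x_1 − x_2 ≡ 0 (mod 114), i.e. x_1 = x_2.
We now compute 25⁻¹ mod 114 explicitly. Euclid's algorithm: 114 = 4·25 + 14, 25 = 1·14 + 11, 14 = 1·11 + 3, 11 = 3·3 + 2, 3 = 1·2 + 1; back-substituting gives 1 = 73·25 − 16·114, so 25⁻¹ ≡ 73 (mod 114).
Then y ↦ 73(y − 75) is a two-sided inverse to T, so every y ∈ ℤ/114ℤ has a preimage.
Thus T is bijective.
Since T is bijective, we find T⁻¹(17): we need 25x ≡ 17 − 75 ≡ 56 (mod 114). Using 25⁻¹ = 73: x ≡ 73·56 = 4088 = 35·114 + 98, so x = 98.
Check: T(98) = 25·98 + 75 = 2525 = 22·114 + 17 ≡ 17 (mod 114).

98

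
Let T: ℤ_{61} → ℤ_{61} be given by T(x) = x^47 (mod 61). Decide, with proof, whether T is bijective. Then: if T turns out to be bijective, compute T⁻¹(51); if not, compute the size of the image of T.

Since 61 is prime, the nonzero elements of ℤ_{61} form a cyclic group of order 60.
As gcd(47, 60) = 1, raising to the 47th power is a bijection on this group: if a^47 ≡ b^47 then (ab^{−1})^47 = 1, and the only element of order dividing gcd(47, 60) = 1 is 1, so a = b.
With T(0) = 0 this makes T injective on all of ℤ_{61}, hence bijective (finite equal-size domain and codomain). In particular T is bijective.
Since T is bijective, we find the preimage of 51. The inverse of x ↦ x^47 on (ℤ_{61})^× is x ↦ x^23, because 47·23 = 1081 = 18·60 + 1 ≡ 1 (mod 60) and x^{60} = 1 for x ≠ 0 (Fermat). So T⁻¹(51) = 51^23 mod 61.
Repeated squaring mod 61: 51^1 ≡ 51, 51^2 ≡ 51² = 2601 ≡ 39, 51^4 ≡ 39² = 1521 ≡ 57, 51^8 ≡ 57² = 3249 ≡ 16, 51^16 ≡ 16² = 256 ≡ 12. Since 23 = 16 + 4 + 2 + 1, 51^23 ≡ 12·57·39·51: 12·57 = 684 ≡ 13, then 13·39 = 507 ≡ 19, then 19·51 = 969 ≡ 54. So 51^23 ≡ 54 (mod 61).
Hence T⁻¹(51) = 54.

54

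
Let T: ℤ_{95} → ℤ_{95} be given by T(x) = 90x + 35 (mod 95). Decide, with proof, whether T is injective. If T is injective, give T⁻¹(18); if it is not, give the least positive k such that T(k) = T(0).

We have gcd(90, 95) = 5 > 1. Taking u = 0 and v = 19: T(0) = 35 and T(19) = 90·19 + 35 = 1745 ≡ 35 (mod 95).
So T(0) = T(19) while 0 ≠ 19, so T is not injective.
Since T is not injective, we find the least positive k with T(k) = T(0): this means 90k ≡ 0 (mod 95), i.e. 95 ∣ 90k. Since gcd(90, 95) = 5, dividing through by 5 this holds exactly when 19 ∣ 18k, and as gcd(18, 19) = 1, exactly when 19 ∣ k.
The smallest positive such k is 19.

19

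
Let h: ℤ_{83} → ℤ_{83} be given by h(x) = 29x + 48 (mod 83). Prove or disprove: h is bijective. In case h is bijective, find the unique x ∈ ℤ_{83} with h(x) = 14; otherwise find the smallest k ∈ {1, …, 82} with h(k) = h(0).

If h(x_1) = h(x_2), then 29x_1 ≡ 29x_2 (mod 83). Because gcd(29, 83) = 1, we may cancel 29 to get x_1 ≡ x_2 (mod 83).
We now compute 29⁻¹ mod 83 explicitly. Euclid's algorithm: 83 = 2·29 + 25, 29 = 1·25 + 4, 25 = 6·4 + 1; back-substituting gives 1 = 63·29 − 22·83, so 29⁻¹ ≡ 63 (mod 83).
Then y ↦ 63(y − 48) is a two-sided inverse to h, so every y ∈ ℤ_{83} has a preimage.
Thus h is bijective.
Since h is bijective, we find h⁻¹(14): we need 29x ≡ 14 − 48 ≡ 49 (mod 83). Using 29⁻¹ = 63: x ≡ 63·49 = 3087 = 37·83 + 16, so x = 16.
Check: h(16) = 29·16 + 48 = 512 = 6·83 + 14 ≡ 14 (mod 83).

16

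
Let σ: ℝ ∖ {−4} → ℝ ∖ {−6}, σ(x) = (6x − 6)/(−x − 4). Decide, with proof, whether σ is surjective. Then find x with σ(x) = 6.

For any y ≠ −6, solving y(−x − 4) = 6x − 6 for x gives a well-defined x ≠ −4. So σ is surjective.
Solving σ(x) = 6: cross-multiplying gives 6x − 6 = 6(−x − 4), which rearranges to 12x = −18, so x = −3/2.

-3/2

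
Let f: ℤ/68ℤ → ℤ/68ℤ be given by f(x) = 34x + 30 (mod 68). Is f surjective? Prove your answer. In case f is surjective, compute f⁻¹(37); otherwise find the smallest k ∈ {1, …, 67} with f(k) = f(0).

By definition, surjectivity means every element of the codomain has a preimage under f.
Since gcd(34, 68) = 34, we have 34x ≡ 0 (mod 34) for all x, so f(x) ≡ 30 (mod 34).
But 0 ≢ 30 (mod 34), so 0 ∈ ℤ/68ℤ has no preimage. So f is not surjective.
Since f is not surjective, we find the least positive k with f(k) = f(0): this means 34k ≡ 0 (mod 68), i.e. 68 ∣ 34k. Since gcd(34, 68) = 34, dividing through by 34 this holds exactly when 2 ∣ k.
The smallest positive such k is 2.

2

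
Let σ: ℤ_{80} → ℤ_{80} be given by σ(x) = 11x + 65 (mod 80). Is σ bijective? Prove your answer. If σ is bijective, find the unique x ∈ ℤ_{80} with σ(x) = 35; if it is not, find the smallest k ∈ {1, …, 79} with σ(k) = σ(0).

Recall: injectivity means: for all u, v in the domain, σ(u) = σ(v) implies u = v.
Suppose σ(u) = σ(v) in ℤ_{80}. Then 11u + 65 ≡ 11v + 65 (mod 80), so 11(u − v) ≡ 0 (mod 80).
Since gcd(11, 80) = 1, 11 is invertible modulo 80, thus u − v ≡ 0 (mod 80), i.e. u = v.
We now compute 11⁻¹ mod 80 explicitly. Euclid's algorithm: 80 = 7·11 + 3, 11 = 3·3 + 2, 3 = 1·2 + 1; back-substituting gives 1 = 51·11 − 7·80, so 11⁻¹ ≡ 51 (mod 80).
Then y ↦ 51(y − 65) is a two-sided inverse to σ, so every y ∈ ℤ_{80} has a preimage.
Thus σ is bijective.
Since σ is bijective, we compute σ⁻¹(35): solve 11x + 65 ≡ 35 (mod 80), i.e. 11x ≡ 50 (mod 80).
Multiplying by 11⁻¹ = 51 gives x ≡ 51·50 = 2550 = 31·80 + 70 ≡ 70 (mod 80).
Check: σ(70) = 11·70 + 65 = 835 = 10·80 + 35 ≡ 35 (mod 80).

70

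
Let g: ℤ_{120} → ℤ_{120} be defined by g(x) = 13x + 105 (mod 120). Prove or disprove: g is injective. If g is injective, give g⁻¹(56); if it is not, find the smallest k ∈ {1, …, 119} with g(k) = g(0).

107

Suppose g(a) = g(b) in ℤ_{120}. Then 13a + 105 ≡ 13b + 105 (mod 120), thus 13(a − b) ≡ 0 (mod 120).
Since gcd(13, 120) = 1, 13 is invertible modulo 120, hence a − b ≡ 0 (mod 120), i.e. a = b.
Hence g is injective.
We now compute 13⁻¹ mod 120 explicitly. Euclid's algorithm: 120 = 9·13 + 3, 13 = 4·3 + 1; back-substituting gives 1 = 37·13 − 4·120, so 13⁻¹ ≡ 37 (mod 120).
Since g is injective, we compute g⁻¹(56): solve 13x + 105 ≡ 56 (mod 120), i.e. 13x ≡ 71 (mod 120).
Multiplying by 13⁻¹ = 37 gives x ≡ 37·71 = 2627 = 21·120 + 107 ≡ 107 (mod 120).
Check: g(107) = 13·107 + 105 = 1496 = 12·120 + 56 ≡ 56 (mod 120).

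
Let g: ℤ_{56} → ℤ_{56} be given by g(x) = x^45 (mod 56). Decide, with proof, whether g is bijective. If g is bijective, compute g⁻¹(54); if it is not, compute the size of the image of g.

g(2): Repeated squaring mod 56: 2^1 ≡ 2, 2^2 ≡ 2² = 4, 2^4 ≡ 4² = 16, 2^8 ≡ 16² = 256 ≡ 32, 2^16 ≡ 32² = 1024 ≡ 16, 2^32 ≡ 16² = 256 ≡ 32. Since 45 = 32 + 8 + 4 + 1, 2^45 ≡ 32·32·16·2: 32·32 = 1024 ≡ 16, then 16·16 = 256 ≡ 32, then 32·2 = 64 ≡ 8. So 2^45 ≡ 8 (mod 56).
g(4): Repeated squaring mod 56: 4^1 ≡ 4, 4^2 ≡ 4² = 16, 4^4 ≡ 16² = 256 ≡ 32, 4^8 ≡ 32² = 1024 ≡ 16, 4^16 ≡ 16² = 256 ≡ 32, 4^32 ≡ 32² = 1024 ≡ 16. Since 45 = 32 + 8 + 4 + 1, 4^45 ≡ 16·16·32·4: 16·16 = 256 ≡ 32, then 32·32 = 1024 ≡ 16, then 16·4 = 64 ≡ 8. So 4^45 ≡ 8 (mod 56).
So g(2) = g(4) = 8 while 2 ≠ 4, therefore g is not injective, hence not bijective.
Since g is not bijective, we determine |image(g)|. Computing x^45 mod 56 for each x (by repeated squaring, reducing mod 56 at every step), the values g(0), g(1), …, g(55) are: 0, 1, 8, 27, 8, 13, 48, 7, 8, 1, 48, 43, 48, 13, 0, 15, 8, 41, 8, 27, 48, 21, 8, 15, 48, 1, 48, 27, 0, 29, 8, 55, 8, 41, 48, 35, 8, 29, 48, 15, 48, 41, 0, 43, 8, 13, 8, 55, 48, 49, 8, 43, 48, 29, 48, 55.
The distinct values are {0, 1, 7, 8, 13, 15, 21, 27, 29, 35, 41, 43, 48, 49, 55}; there are 15 of them.

15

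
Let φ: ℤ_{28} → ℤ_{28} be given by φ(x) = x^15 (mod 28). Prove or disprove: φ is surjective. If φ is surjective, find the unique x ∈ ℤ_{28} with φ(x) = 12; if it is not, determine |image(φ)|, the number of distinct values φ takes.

φ(2): Repeated squaring mod 28: 2^1 ≡ 2, 2^2 ≡ 2² = 4, 2^4 ≡ 4² = 16, 2^8 ≡ 16² = 256 ≡ 4. Since 15 = 8 + 4 + 2 + 1, 2^15 ≡ 4·16·4·2: 4·16 = 64 ≡ 8, then 8·4 = 32 ≡ 4, then 4·2 = 8. So 2^15 ≡ 8 (mod 28).
φ(4): Repeated squaring mod 28: 4^1 ≡ 4, 4^2 ≡ 4² = 16, 4^4 ≡ 16² = 256 ≡ 4, 4^8 ≡ 4² = 16. Since 15 = 8 + 4 + 2 + 1, 4^15 ≡ 16·4·16·4: 16·4 = 64 ≡ 8, then 8·16 = 128 ≡ 16, then 16·4 = 64 ≡ 8. So 4^15 ≡ 8 (mod 28).
So φ(2) = φ(4) = 8 while 2 ≠ 4, therefore φ is not injective.
A non-injective map from the 28-element set ℤ_{28} to itself takes at most 27 distinct values, so it cannot be surjective. Therefore φ is not surjective.
Since φ is not surjective, we determine |image(φ)|. Computing x^15 mod 28 for each x (by repeated squaring, reducing mod 28 at every step), the values φ(0), φ(1), …, φ(27) are: 0, 1, 8, 27, 8, 13, 20, 7, 8, 1, 20, 15, 20, 13, 0, 15, 8, 13, 8, 27, 20, 21, 8, 15, 20, 1, 20, 27.
The distinct values are {0, 1, 7, 8, 13, 15, 20, 21, 27}; there are 9 of them.

9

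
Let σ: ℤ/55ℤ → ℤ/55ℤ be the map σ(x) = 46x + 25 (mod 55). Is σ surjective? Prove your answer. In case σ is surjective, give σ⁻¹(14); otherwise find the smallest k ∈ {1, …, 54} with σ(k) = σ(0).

44

Recall: σ is surjective if every y in the codomain equals σ(x) for some x in the domain.
Since gcd(46, 55) = 1, 46 is invertible modulo 55. Euclid's algorithm: 55 = 1·46 + 9, 46 = 5·9 + 1; back-substituting gives 1 = 6·46 − 5·55, so 46⁻¹ ≡ 6 (mod 55).
Then y ↦ 6(y − 25) is a two-sided inverse to σ, so every y ∈ ℤ/55ℤ has a preimage.
Therefore σ is surjective.
Since σ is surjective, we find σ⁻¹(14): we need 46x ≡ 14 − 25 ≡ 44 (mod 55). Using 46⁻¹ = 6: x ≡ 6·44 = 264 = 4·55 + 44, so x = 44.
Check: σ(44) = 46·44 + 25 = 2049 = 37·55 + 14 ≡ 14 (mod 55).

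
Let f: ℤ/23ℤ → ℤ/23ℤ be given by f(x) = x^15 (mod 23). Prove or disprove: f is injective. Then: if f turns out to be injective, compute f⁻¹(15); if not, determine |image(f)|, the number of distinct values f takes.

17

Since 23 is prime, the nonzero elements of ℤ/23ℤ form a cyclic group of order 22.
As gcd(15, 22) = 1, raising to the 15th power is a bijection on this group: if u^15 ≡ v^15 then (uv^{−1})^15 = 1, and the only element of order dividing gcd(15, 22) = 1 is 1, so u = v.
With f(0) = 0 this makes f injective on all of ℤ/23ℤ, hence bijective (finite equal-size domain and codomain). In particular f is injective.
Since f is injective, we find the preimage of 15. The inverse of x ↦ x^15 on (ℤ/23ℤ)^× is x ↦ x^3, because 15·3 = 45 = 2·22 + 1 ≡ 1 (mod 22) and x^{22} = 1 for x ≠ 0 (Fermat). So f⁻¹(15) = 15^3 mod 23.
Repeated squaring mod 23: 15^1 ≡ 15, 15^2 ≡ 15² = 225 ≡ 18. Since 3 = 2 + 1, 15^3 ≡ 18·15: 18·15 = 270 ≡ 17. So 15^3 ≡ 17 (mod 23).
Hence f⁻¹(15) = 17.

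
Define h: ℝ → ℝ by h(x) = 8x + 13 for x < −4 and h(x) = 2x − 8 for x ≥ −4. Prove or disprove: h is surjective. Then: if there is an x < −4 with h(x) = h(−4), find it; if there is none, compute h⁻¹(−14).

-3

Both pieces are strictly increasing (slopes 8 and 2), so each is injective on its own interval.
The left piece maps (−∞, −4) onto (−∞, −19); the right piece maps [−4, ∞) onto [−16, ∞).
The union (−∞, −19) ∪ [−16, ∞) omits the interval between −19 and −16; in particular −19 has no preimage. So h is not surjective.
Because the two images are disjoint, no x < −4 has h(x) = h(−4), so we compute h⁻¹(−14): −14 lies in [−16, ∞), so solve 2x − 8 = −14: x = (−14 + 8)/2 = −3.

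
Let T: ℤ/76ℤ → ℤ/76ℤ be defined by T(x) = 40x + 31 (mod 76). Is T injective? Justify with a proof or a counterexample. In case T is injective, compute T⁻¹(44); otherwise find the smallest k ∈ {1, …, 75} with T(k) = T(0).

19

We have gcd(40, 76) = 4 > 1. Taking x_1 = 0 and x_2 = 19: T(0) = 31 and T(19) = 40·19 + 31 = 791 ≡ 31 (mod 76).
So T(0) = T(19) while 0 ≠ 19, so T is not injective.
Since T is not injective, we find the least positive k with T(k) = T(0): this means 40k ≡ 0 (mod 76), i.e. 76 ∣ 40k. Since gcd(40, 76) = 4, dividing through by 4 this holds exactly when 19 ∣ 10k, and as gcd(10, 19) = 1, exactly when 19 ∣ k.
The smallest positive such k is 19.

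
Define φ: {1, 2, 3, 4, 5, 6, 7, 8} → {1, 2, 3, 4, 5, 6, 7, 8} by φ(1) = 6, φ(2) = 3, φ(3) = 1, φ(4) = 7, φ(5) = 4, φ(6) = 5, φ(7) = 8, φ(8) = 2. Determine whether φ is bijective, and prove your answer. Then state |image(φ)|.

8

The values 6, 3, 1, 7, 4, 5, 8, 2 are a permutation of {1, 2, 3, 4, 5, 6, 7, 8}: each element appears exactly once.
So φ is injective and surjective, hence bijective.
The image of φ is {1, 2, 3, 4, 5, 6, 7, 8}, which has 8 elements.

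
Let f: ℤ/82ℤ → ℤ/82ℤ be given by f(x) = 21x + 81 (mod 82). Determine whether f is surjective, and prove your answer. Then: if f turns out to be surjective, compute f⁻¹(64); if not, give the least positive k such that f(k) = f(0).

Recall that surjectivity means every element of the codomain has a preimage under f.
Since gcd(21, 82) = 1, 21 is invertible modulo 82. Euclid's algorithm: 82 = 3·21 + 19, 21 = 1·19 + 2, 19 = 9·2 + 1; back-substituting gives 1 = 43·21 − 11·82, so 21⁻¹ ≡ 43 (mod 82).
Then y ↦ 43(y − 81) is a two-sided inverse to f, so every y ∈ ℤ/82ℤ has a preimage.
So f is surjective.
Since f is surjective, we find f⁻¹(64): we need 21x ≡ 64 − 81 ≡ 65 (mod 82). Using 21⁻¹ = 43: x ≡ 43·65 = 2795 = 34·82 + 7, so x = 7.
Check: f(7) = 21·7 + 81 = 228 = 2·82 + 64 ≡ 64 (mod 82).

7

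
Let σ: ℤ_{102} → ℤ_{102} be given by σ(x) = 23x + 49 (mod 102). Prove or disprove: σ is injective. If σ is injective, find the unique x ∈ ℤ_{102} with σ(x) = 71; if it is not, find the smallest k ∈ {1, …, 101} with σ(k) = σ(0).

32

Suppose σ(s) = σ(t) in ℤ_{102}. Then 23s + 49 ≡ 23t + 49 (mod 102), so 23(s − t) ≡ 0 (mod 102).
Since gcd(23, 102) = 1, 23 is invertible modulo 102, hence s − t ≡ 0 (mod 102), i.e. s = t.
So σ is injective.
We now compute 23⁻¹ mod 102 explicitly. Euclid's algorithm: 102 = 4·23 + 10, 23 = 2·10 + 3, 10 = 3·3 + 1; back-substituting gives 1 = 71·23 − 16·102, so 23⁻¹ ≡ 71 (mod 102).
Since σ is injective, we compute σ⁻¹(71): solve 23x + 49 ≡ 71 (mod 102), i.e. 23x ≡ 22 (mod 102).
Multiplying by 23⁻¹ = 71 gives x ≡ 71·22 = 1562 = 15·102 + 32 ≡ 32 (mod 102).
Check: σ(32) = 23·32 + 49 = 785 = 7·102 + 71 ≡ 71 (mod 102).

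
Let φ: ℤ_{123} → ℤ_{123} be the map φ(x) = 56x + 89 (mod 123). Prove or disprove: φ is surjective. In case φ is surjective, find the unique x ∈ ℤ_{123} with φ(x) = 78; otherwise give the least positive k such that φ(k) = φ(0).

2

Since gcd(56, 123) = 1, 56 is invertible modulo 123. Euclid's algorithm: 123 = 2·56 + 11, 56 = 5·11 + 1; back-substituting gives 1 = 11·56 − 5·123, so 56⁻¹ ≡ 11 (mod 123).
Then y ↦ 11(y − 89) is a two-sided inverse to φ, so every y ∈ ℤ_{123} has a preimage.
Hence φ is surjective.
Since φ is surjective, we compute φ⁻¹(78): solve 56x + 89 ≡ 78 (mod 123), i.e. 56x ≡ 112 (mod 123).
Multiplying by 56⁻¹ = 11 gives x ≡ 11·112 = 1232 = 10·123 + 2 ≡ 2 (mod 123).
Check: φ(2) = 56·2 + 89 = 201 = 1·123 + 78 ≡ 78 (mod 123).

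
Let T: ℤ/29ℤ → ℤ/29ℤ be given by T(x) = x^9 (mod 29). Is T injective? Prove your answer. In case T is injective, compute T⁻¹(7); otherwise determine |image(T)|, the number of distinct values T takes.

Since 29 is prime, the nonzero elements of ℤ/29ℤ form a cyclic group of order 28.
As gcd(9, 28) = 1, raising to the 9th power is a bijection on this group: if a^9 ≡ b^9 then (ab^{−1})^9 = 1, and the only element of order dividing gcd(9, 28) = 1 is 1, so a = b.
With T(0) = 0 this makes T injective on all of ℤ/29ℤ, hence bijective (finite equal-size domain and codomain). In particular T is injective.
Since T is injective, we find the preimage of 7. The inverse of x ↦ x^9 on (ℤ/29ℤ)^× is x ↦ x^25, because 9·25 = 225 = 8·28 + 1 ≡ 1 (mod 28) and x^{28} = 1 for x ≠ 0 (Fermat). So T⁻¹(7) = 7^25 mod 29.
Repeated squaring mod 29: 7^1 ≡ 7, 7^2 ≡ 7² = 49 ≡ 20, 7^4 ≡ 20² = 400 ≡ 23, 7^8 ≡ 23² = 529 ≡ 7, 7^16 ≡ 7² = 49 ≡ 20. Since 25 = 16 + 8 + 1, 7^25 ≡ 20·7·7: 20·7 = 140 ≡ 24, then 24·7 = 168 ≡ 23. So 7^25 ≡ 23 (mod 29).
Hence T⁻¹(7) = 23.

23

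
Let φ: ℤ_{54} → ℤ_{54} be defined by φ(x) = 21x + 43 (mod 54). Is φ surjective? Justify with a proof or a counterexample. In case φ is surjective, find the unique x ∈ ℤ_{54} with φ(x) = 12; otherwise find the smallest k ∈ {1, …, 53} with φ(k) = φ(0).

18

Since gcd(21, 54) = 3, we have 21x ≡ 0 (mod 3) for all x, so φ(x) ≡ 1 (mod 3).
But 0 ≢ 1 (mod 3), so 0 ∈ ℤ_{54} has no preimage. Hence φ is not surjective.
Since φ is not surjective, we find the least positive k with φ(k) = φ(0): this means 21k ≡ 0 (mod 54), i.e. 54 ∣ 21k. Since gcd(21, 54) = 3, dividing through by 3 this holds exactly when 18 ∣ 7k, and as gcd(7, 18) = 1, exactly when 18 ∣ k.
The smallest positive such k is 18.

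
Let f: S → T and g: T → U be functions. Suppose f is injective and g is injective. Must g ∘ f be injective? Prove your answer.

injective

Suppose (g ∘ f)(s) = (g ∘ f)(t), i.e. g(f(s)) = g(f(t)).
Since g is injective, f(s) = f(t). Since f is injective, s = t. Therefore g ∘ f is injective.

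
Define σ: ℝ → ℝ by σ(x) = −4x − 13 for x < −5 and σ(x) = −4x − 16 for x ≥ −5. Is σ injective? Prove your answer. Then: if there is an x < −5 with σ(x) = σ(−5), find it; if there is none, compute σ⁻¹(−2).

-7/2

Both pieces are strictly decreasing (slopes −4 and −4), so each is injective on its own interval.
The left piece maps (−∞, −5) onto (7, ∞); the right piece maps [−5, ∞) onto (−∞, 4].
These images are disjoint, so no value is attained by both pieces. Thus σ is injective.
Because the two images are disjoint, no x < −5 has σ(x) = σ(−5), so we compute σ⁻¹(−2): −2 lies in (−∞, 4], so solve −4x − 16 = −2: x = (−2 + 16)/(−4) = −7/2.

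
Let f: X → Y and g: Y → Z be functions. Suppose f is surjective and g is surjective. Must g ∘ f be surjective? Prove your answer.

surjective

Let c ∈ Z. Since g is surjective, there is b ∈ Y with g(b) = c. Since f is surjective, there is a ∈ X with f(a) = b.
Then (g ∘ f)(a) = g(b) = c. Hence g ∘ f is surjective.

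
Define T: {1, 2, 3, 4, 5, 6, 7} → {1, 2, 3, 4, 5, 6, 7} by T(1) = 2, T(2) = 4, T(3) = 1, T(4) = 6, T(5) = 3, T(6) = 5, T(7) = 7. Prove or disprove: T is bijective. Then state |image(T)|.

The values 2, 4, 1, 6, 3, 5, 7 are a permutation of {1, 2, 3, 4, 5, 6, 7}: each element appears exactly once.
So T is injective and surjective, hence bijective.
The image of T is {1, 2, 3, 4, 5, 6, 7}, which has 7 elements.

7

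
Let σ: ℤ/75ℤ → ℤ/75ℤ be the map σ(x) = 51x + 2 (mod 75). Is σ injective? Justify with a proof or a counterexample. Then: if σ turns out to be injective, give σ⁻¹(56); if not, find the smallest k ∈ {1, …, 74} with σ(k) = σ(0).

We have gcd(51, 75) = 3 > 1. Taking u = 0 and v = 25: σ(0) = 2 and σ(25) = 51·25 + 2 = 1277 ≡ 2 (mod 75).
So σ(0) = σ(25) while 0 ≠ 25, so σ is not injective.
Since σ is not injective, we find the least positive k with σ(k) = σ(0): this means 51k ≡ 0 (mod 75), i.e. 75 ∣ 51k. Since gcd(51, 75) = 3, dividing through by 3 this holds exactly when 25 ∣ 17k, and as gcd(17, 25) = 1, exactly when 25 ∣ k.
The smallest positive such k is 25.

25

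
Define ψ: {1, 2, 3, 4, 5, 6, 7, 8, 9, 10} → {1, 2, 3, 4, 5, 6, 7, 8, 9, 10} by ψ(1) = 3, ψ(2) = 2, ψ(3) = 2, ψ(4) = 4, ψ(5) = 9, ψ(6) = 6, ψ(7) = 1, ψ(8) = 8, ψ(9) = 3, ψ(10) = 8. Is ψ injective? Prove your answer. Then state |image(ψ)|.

7

ψ(2) = 2 = ψ(3) with 2 ≠ 3, so ψ is not injective.
The image of ψ is {1, 2, 3, 4, 6, 8, 9}, which has 7 elements.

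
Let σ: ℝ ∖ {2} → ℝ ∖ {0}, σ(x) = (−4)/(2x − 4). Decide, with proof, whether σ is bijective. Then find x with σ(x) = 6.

Suppose σ(u) = σ(v). Cross-multiplying: (−4)(2v − 4) = (−4)(2u − 4).
Expanding both sides and cancelling the symmetric terms leaves 8·(u − v) = 0. Since 8 ≠ 0, u = v. Thus σ is injective.
For any y ≠ 0, solving y(2x − 4) = −4 for x gives a well-defined x ≠ 2. So σ is surjective.
Hence σ is bijective.
Solving σ(x) = 6: cross-multiplying gives −4 = 6(2x − 4), which rearranges to −12x = −20, so x = 5/3.

5/3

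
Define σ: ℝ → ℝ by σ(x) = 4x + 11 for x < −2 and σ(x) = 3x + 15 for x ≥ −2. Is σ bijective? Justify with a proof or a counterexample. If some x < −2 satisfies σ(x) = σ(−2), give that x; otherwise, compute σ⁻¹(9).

-2

Both pieces are strictly increasing (slopes 4 and 3), so each is injective on its own interval.
The left piece maps (−∞, −2) onto (−∞, 3); the right piece maps [−2, ∞) onto [9, ∞).
The images leave a gap (3 has no preimage), so σ is not surjective, hence not bijective.
Because the two images are disjoint, no x < −2 has σ(x) = σ(−2), so we compute σ⁻¹(9): 9 lies in [9, ∞), so solve 3x + 15 = 9: x = (9 − 15)/3 = −2.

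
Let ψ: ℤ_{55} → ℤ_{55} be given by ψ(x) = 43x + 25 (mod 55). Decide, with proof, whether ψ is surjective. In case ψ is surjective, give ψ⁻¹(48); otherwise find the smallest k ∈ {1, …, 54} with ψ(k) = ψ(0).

Since gcd(43, 55) = 1, 43 is invertible modulo 55. Euclid's algorithm: 55 = 1·43 + 12, 43 = 3·12 + 7, 12 = 1·7 + 5, 7 = 1·5 + 2, 5 = 2·2 + 1; back-substituting gives 1 = 32·43 − 25·55, so 43⁻¹ ≡ 32 (mod 55).
For any y ∈ ℤ_{55}, x = 32(y − 25) mod 55 satisfies ψ(x) = 43·32(y − 25) + 25 ≡ y (since 43·32 ≡ 1 mod 55). So every y has a preimage.
So ψ is surjective.
Since ψ is surjective, we compute ψ⁻¹(48): solve 43x + 25 ≡ 48 (mod 55), i.e. 43x ≡ 23 (mod 55).
Multiplying by 43⁻¹ = 32 gives x ≡ 32·23 = 736 = 13·55 + 21 ≡ 21 (mod 55).
Check: ψ(21) = 43·21 + 25 = 928 = 16·55 + 48 ≡ 48 (mod 55).

21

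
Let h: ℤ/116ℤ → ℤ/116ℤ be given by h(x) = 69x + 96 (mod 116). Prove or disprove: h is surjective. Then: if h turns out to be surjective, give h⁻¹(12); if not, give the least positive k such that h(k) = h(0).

Since gcd(69, 116) = 1, 69 is invertible modulo 116. Euclid's algorithm: 116 = 1·69 + 47, 69 = 1·47 + 22, 47 = 2·22 + 3, 22 = 7·3 + 1; back-substituting gives 1 = 37·69 − 22·116, so 69⁻¹ ≡ 37 (mod 116).
Then y ↦ 37(y − 96) is a two-sided inverse to h, so every y ∈ ℤ/116ℤ has a preimage.
Therefore h is surjective.
Since h is surjective, we find h⁻¹(12): we need 69x ≡ 12 − 96 ≡ 32 (mod 116). Using 69⁻¹ = 37: x ≡ 37·32 = 1184 = 10·116 + 24, so x = 24.
Check: h(24) = 69·24 + 96 = 1752 = 15·116 + 12 ≡ 12 (mod 116).

24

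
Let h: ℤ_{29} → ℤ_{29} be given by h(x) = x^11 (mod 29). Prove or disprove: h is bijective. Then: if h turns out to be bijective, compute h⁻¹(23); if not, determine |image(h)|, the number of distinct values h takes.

Since 29 is prime, the nonzero elements of ℤ_{29} form a cyclic group of order 28.
As gcd(11, 28) = 1, raising to the 11th power is a bijection on this group: if x_1^11 ≡ x_2^11 then (x_1x_2^{−1})^11 = 1, and the only element of order dividing gcd(11, 28) = 1 is 1, so x_1 = x_2.
With h(0) = 0 this makes h injective on all of ℤ_{29}, hence bijective (finite equal-size domain and codomain). In particular h is bijective.
Since h is bijective, we find the preimage of 23. The inverse of x ↦ x^11 on (ℤ_{29})^× is x ↦ x^23, because 11·23 = 253 = 9·28 + 1 ≡ 1 (mod 28) and x^{28} = 1 for x ≠ 0 (Fermat). So h⁻¹(23) = 23^23 mod 29.
Repeated squaring mod 29: 23^1 ≡ 23, 23^2 ≡ 23² = 529 ≡ 7, 23^4 ≡ 7² = 49 ≡ 20, 23^8 ≡ 20² = 400 ≡ 23, 23^16 ≡ 23² = 529 ≡ 7. Since 23 = 16 + 4 + 2 + 1, 23^23 ≡ 7·20·7·23: 7·20 = 140 ≡ 24, then 24·7 = 168 ≡ 23, then 23·23 = 529 ≡ 7. So 23^23 ≡ 7 (mod 29).
Hence h⁻¹(23) = 7.

7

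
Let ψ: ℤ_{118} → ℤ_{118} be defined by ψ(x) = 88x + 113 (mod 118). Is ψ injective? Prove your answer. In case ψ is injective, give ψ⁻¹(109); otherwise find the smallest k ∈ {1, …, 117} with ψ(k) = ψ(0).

We have gcd(88, 118) = 2 > 1. Taking x_1 = 0 and x_2 = 59: ψ(0) = 113 and ψ(59) = 88·59 + 113 = 5305 ≡ 113 (mod 118).
So ψ(0) = ψ(59) while 0 ≠ 59, thus ψ is not injective.
Since ψ is not injective, we find the least positive k with ψ(k) = ψ(0): this means 88k ≡ 0 (mod 118), i.e. 118 ∣ 88k. Since gcd(88, 118) = 2, dividing through by 2 this holds exactly when 59 ∣ 44k, and as gcd(44, 59) = 1, exactly when 59 ∣ k.
The smallest positive such k is 59.

59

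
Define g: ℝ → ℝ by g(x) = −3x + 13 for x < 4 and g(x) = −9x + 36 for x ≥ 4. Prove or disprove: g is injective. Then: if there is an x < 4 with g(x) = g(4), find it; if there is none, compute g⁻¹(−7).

43/9

Both pieces are strictly decreasing (slopes −3 and −9), so each is injective on its own interval.
The left piece maps (−∞, 4) onto (1, ∞); the right piece maps [4, ∞) onto (−∞, 0].
These images are disjoint, so no value is attained by both pieces. Thus g is injective.
Because the two images are disjoint, no x < 4 has g(x) = g(4), so we compute g⁻¹(−7): −7 lies in (−∞, 0], so solve −9x + 36 = −7: x = (−7 − 36)/(−9) = 43/9.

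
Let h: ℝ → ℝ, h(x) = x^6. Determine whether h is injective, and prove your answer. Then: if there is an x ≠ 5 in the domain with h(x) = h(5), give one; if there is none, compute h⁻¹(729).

-5

h(5) = 15625 = (−5)^6 = h(−5) (since 6 is even), with 5 ≠ −5. So h is not injective.
For the follow-up, such an x exists: taking x = −5 ∈ ℝ gives h(−5) = 15625 = h(5) with −5 ≠ 5.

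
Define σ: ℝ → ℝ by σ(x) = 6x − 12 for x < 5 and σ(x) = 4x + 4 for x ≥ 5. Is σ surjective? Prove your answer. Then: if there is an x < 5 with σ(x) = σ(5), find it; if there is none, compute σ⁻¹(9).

7/2

Both pieces are strictly increasing (slopes 6 and 4), so each is injective on its own interval.
The left piece maps (−∞, 5) onto (−∞, 18); the right piece maps [5, ∞) onto [24, ∞).
The union (−∞, 18) ∪ [24, ∞) omits the interval between 18 and 24; in particular 18 has no preimage. So σ is not surjective.
Because the two images are disjoint, no x < 5 has σ(x) = σ(5), so we compute σ⁻¹(9): 9 lies in (−∞, 18), so solve 6x − 12 = 9: x = (9 + 12)/6 = 7/2.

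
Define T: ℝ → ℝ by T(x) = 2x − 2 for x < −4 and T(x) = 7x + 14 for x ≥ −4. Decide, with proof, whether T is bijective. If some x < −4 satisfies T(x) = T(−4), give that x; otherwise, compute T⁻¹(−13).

Both pieces are strictly increasing (slopes 2 and 7), so each is injective on its own interval.
The left piece maps (−∞, −4) onto (−∞, −10); the right piece maps [−4, ∞) onto [−14, ∞).
These images overlap. In particular T(−4) = −14 (right piece), and solving 2x − 2 = −14 on the left piece gives x = −6 < −4.
So T(−6) = T(−4) with −6 ≠ −4, and T is not injective, hence not bijective. This x = −6 is the requested value below −4.

-6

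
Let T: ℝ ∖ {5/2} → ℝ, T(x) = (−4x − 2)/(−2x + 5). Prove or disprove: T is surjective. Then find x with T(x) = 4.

If T(x) = 2, cross-multiplying gives −2(−4x − 2) = −4(−2x + 5), which simplifies to 4 = −20 — false.  So 2 has no preimage and T is not surjective.
Solving T(x) = 4: cross-multiplying gives −4x − 2 = 4(−2x + 5), which rearranges to 4x = 22, so x = 11/2.

11/2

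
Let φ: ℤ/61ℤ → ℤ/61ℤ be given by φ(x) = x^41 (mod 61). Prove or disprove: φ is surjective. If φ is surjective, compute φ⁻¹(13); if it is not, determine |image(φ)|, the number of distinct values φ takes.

Since 61 is prime, the nonzero elements of ℤ/61ℤ form a cyclic group of order 60.
As gcd(41, 60) = 1, raising to the 41st power is a bijection on this group: if s^41 ≡ t^41 then (st^{−1})^41 = 1, and the only element of order dividing gcd(41, 60) = 1 is 1, so s = t.
With φ(0) = 0 this makes φ injective on all of ℤ/61ℤ, hence bijective (finite equal-size domain and codomain). In particular φ is surjective.
Since φ is surjective, we find the preimage of 13. The inverse of x ↦ x^41 on (ℤ/61ℤ)^× is x ↦ x^41, because 41·41 = 1681 = 28·60 + 1 ≡ 1 (mod 60) and x^{60} = 1 for x ≠ 0 (Fermat). So φ⁻¹(13) = 13^41 mod 61.
Repeated squaring mod 61: 13^1 ≡ 13, 13^2 ≡ 13² = 169 ≡ 47, 13^4 ≡ 47² = 2209 ≡ 13, 13^8 ≡ 13² = 169 ≡ 47, 13^16 ≡ 47² = 2209 ≡ 13, 13^32 ≡ 13² = 169 ≡ 47. Since 41 = 32 + 8 + 1, 13^41 ≡ 47·47·13: 47·47 = 2209 ≡ 13, then 13·13 = 169 ≡ 47. So 13^41 ≡ 47 (mod 61).
Hence φ⁻¹(13) = 47.

47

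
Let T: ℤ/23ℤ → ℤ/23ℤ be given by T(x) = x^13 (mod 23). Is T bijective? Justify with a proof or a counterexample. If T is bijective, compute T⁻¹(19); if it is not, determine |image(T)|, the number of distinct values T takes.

21

Since 23 is prime, the nonzero elements of ℤ/23ℤ form a cyclic group of order 22.
As gcd(13, 22) = 1, raising to the 13th power is a bijection on this group: if s^13 ≡ t^13 then (st^{−1})^13 = 1, and the only element of order dividing gcd(13, 22) = 1 is 1, so s = t.
With T(0) = 0 this makes T injective on all of ℤ/23ℤ, hence bijective (finite equal-size domain and codomain). In particular T is bijective.
Since T is bijective, we find the preimage of 19. The inverse of x ↦ x^13 on (ℤ/23ℤ)^× is x ↦ x^17, because 13·17 = 221 = 10·22 + 1 ≡ 1 (mod 22) and x^{22} = 1 for x ≠ 0 (Fermat). So T⁻¹(19) = 19^17 mod 23.
Repeated squaring mod 23: 19^1 ≡ 19, 19^2 ≡ 19² = 361 ≡ 16, 19^4 ≡ 16² = 256 ≡ 3, 19^8 ≡ 3² = 9, 19^16 ≡ 9² = 81 ≡ 12. Since 17 = 16 + 1, 19^17 ≡ 12·19: 12·19 = 228 ≡ 21. So 19^17 ≡ 21 (mod 23).
Hence T⁻¹(19) = 21.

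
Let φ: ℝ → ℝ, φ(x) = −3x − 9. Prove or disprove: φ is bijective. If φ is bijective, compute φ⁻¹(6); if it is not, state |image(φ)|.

Suppose φ(u) = φ(v). Then −3u − 9 = −3v − 9, therefore −3u = −3v, thus u = v.
For any y ∈ ℝ, x = (y + 9)/(−3) satisfies φ(x) = y.
So φ is bijective.
Since φ is bijective, we compute φ⁻¹(6) = (6 + 9)/(−3) = −5.

-5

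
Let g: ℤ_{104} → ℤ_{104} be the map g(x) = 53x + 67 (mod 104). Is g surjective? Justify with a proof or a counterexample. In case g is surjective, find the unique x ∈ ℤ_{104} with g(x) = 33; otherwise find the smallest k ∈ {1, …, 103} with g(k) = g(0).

Recall that surjectivity means every element of the codomain has a preimage under g.
Since gcd(53, 104) = 1, 53 is invertible modulo 104. Euclid's algorithm: 104 = 1·53 + 51, 53 = 1·51 + 2, 51 = 25·2 + 1; back-substituting gives 1 = 53·53 − 27·104, so 53⁻¹ ≡ 53 (mod 104).
Then y ↦ 53(y − 67) is a two-sided inverse to g, so every y ∈ ℤ_{104} has a preimage.
Hence g is surjective.
Since g is surjective, we compute g⁻¹(33): solve 53x + 67 ≡ 33 (mod 104), i.e. 53x ≡ 70 (mod 104).
Multiplying by 53⁻¹ = 53 gives x ≡ 53·70 = 3710 = 35·104 + 70 ≡ 70 (mod 104).
Check: g(70) = 53·70 + 67 = 3777 = 36·104 + 33 ≡ 33 (mod 104).

70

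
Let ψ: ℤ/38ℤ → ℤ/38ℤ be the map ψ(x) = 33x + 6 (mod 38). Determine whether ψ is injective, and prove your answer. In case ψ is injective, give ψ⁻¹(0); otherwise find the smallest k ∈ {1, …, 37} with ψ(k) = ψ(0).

24

Suppose ψ(u) = ψ(v) in ℤ/38ℤ. Then 33u + 6 ≡ 33v + 6 (mod 38), so 33(u − v) ≡ 0 (mod 38).
Since gcd(33, 38) = 1, 33 is invertible modulo 38, hence u − v ≡ 0 (mod 38), i.e. u = v.
Thus ψ is injective.
We now compute 33⁻¹ mod 38 explicitly. Euclid's algorithm: 38 = 1·33 + 5, 33 = 6·5 + 3, 5 = 1·3 + 2, 3 = 1·2 + 1; back-substituting gives 1 = 15·33 − 13·38, so 33⁻¹ ≡ 15 (mod 38).
Since ψ is injective, we find ψ⁻¹(0): we need 33x ≡ 0 − 6 ≡ 32 (mod 38). Using 33⁻¹ = 15: x ≡ 15·32 = 480 = 12·38 + 24, so x = 24.
Check: ψ(24) = 33·24 + 6 = 798 = 21·38 + 0 ≡ 0 (mod 38).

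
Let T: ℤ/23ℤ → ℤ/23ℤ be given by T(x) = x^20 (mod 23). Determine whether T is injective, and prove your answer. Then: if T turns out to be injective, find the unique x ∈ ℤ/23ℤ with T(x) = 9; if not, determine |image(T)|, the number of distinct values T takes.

T(11): Repeated squaring mod 23: 11^1 ≡ 11, 11^2 ≡ 11² = 121 ≡ 6, 11^4 ≡ 6² = 36 ≡ 13, 11^8 ≡ 13² = 169 ≡ 8, 11^16 ≡ 8² = 64 ≡ 18. Since 20 = 16 + 4, 11^20 ≡ 18·13: 18·13 = 234 ≡ 4. So 11^20 ≡ 4 (mod 23).
T(12): Repeated squaring mod 23: 12^1 ≡ 12, 12^2 ≡ 12² = 144 ≡ 6, 12^4 ≡ 6² = 36 ≡ 13, 12^8 ≡ 13² = 169 ≡ 8, 12^16 ≡ 8² = 64 ≡ 18. Since 20 = 16 + 4, 12^20 ≡ 18·13: 18·13 = 234 ≡ 4. So 12^20 ≡ 4 (mod 23).
So T(11) = T(12) = 4 while 11 ≠ 12, thus T is not injective.
Since T is not injective, we determine |image(T)|. Computing x^20 mod 23 for each x (by repeated squaring, reducing mod 23 at every step), the values T(0), T(1), …, T(22) are: 0, 1, 6, 18, 13, 12, 16, 8, 9, 2, 3, 4, 4, 3, 2, 9, 8, 16, 12, 13, 18, 6, 1.
The distinct values are {0, 1, 2, 3, 4, 6, 8, 9, 12, 13, 16, 18}; there are 12 of them.

12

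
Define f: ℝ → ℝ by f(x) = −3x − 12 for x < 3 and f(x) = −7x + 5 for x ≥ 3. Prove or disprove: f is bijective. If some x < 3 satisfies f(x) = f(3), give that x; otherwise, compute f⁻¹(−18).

4/3

Both pieces are strictly decreasing (slopes −3 and −7), so each is injective on its own interval.
The left piece maps (−∞, 3) onto (−21, ∞); the right piece maps [3, ∞) onto (−∞, −16].
These images overlap. In particular f(3) = −16 (right piece), and solving −3x − 12 = −16 on the left piece gives x = 4/3 < 3.
So f(4/3) = f(3) with 4/3 ≠ 3, and f is not injective, hence not bijective. This x = 4/3 is the requested value below 3.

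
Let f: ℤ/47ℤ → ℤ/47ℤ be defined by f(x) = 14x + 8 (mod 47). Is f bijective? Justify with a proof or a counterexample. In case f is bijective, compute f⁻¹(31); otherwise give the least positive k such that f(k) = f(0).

5

Recall that f is injective if f(u) = f(v) implies u = v.
Suppose f(u) = f(v) in ℤ/47ℤ. Then 14u + 8 ≡ 14v + 8 (mod 47), hence 14(u − v) ≡ 0 (mod 47).
Since gcd(14, 47) = 1, 14 is invertible modulo 47, therefore u − v ≡ 0 (mod 47), i.e. u = v.
We now compute 14⁻¹ mod 47 explicitly. Euclid's algorithm: 47 = 3·14 + 5, 14 = 2·5 + 4, 5 = 1·4 + 1; back-substituting gives 1 = 37·14 − 11·47, so 14⁻¹ ≡ 37 (mod 47).
For any y ∈ ℤ/47ℤ, x = 37(y − 8) mod 47 satisfies f(x) = 14·37(y − 8) + 8 ≡ y (since 14·37 ≡ 1 mod 47). So every y has a preimage.
Thus f is bijective.
Since f is bijective, we find f⁻¹(31): we need 14x ≡ 31 − 8 ≡ 23 (mod 47). Using 14⁻¹ = 37: x ≡ 37·23 = 851 = 18·47 + 5, so x = 5.
Check: f(5) = 14·5 + 8 = 78 = 1·47 + 31 ≡ 31 (mod 47).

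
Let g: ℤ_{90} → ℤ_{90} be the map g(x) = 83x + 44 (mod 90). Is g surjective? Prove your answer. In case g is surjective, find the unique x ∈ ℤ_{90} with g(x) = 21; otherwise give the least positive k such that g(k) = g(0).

29

Since gcd(83, 90) = 1, 83 is invertible modulo 90. Euclid's algorithm: 90 = 1·83 + 7, 83 = 11·7 + 6, 7 = 1·6 + 1; back-substituting gives 1 = 77·83 − 71·90, so 83⁻¹ ≡ 77 (mod 90).
Then y ↦ 77(y − 44) is a two-sided inverse to g, so every y ∈ ℤ_{90} has a preimage.
Therefore g is surjective.
Since g is surjective, we compute g⁻¹(21): solve 83x + 44 ≡ 21 (mod 90), i.e. 83x ≡ 67 (mod 90).
Multiplying by 83⁻¹ = 77 gives x ≡ 77·67 = 5159 = 57·90 + 29 ≡ 29 (mod 90).
Check: g(29) = 83·29 + 44 = 2451 = 27·90 + 21 ≡ 21 (mod 90).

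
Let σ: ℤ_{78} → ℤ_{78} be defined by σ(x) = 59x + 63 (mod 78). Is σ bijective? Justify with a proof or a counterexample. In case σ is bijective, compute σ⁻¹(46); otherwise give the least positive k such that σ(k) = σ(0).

If σ(x_1) = σ(x_2), then 59x_1 ≡ 59x_2 (mod 78). Because gcd(59, 78) = 1, we may cancel 59 to get x_1 ≡ x_2 (mod 78).
We now compute 59⁻¹ mod 78 explicitly. Euclid's algorithm: 78 = 1·59 + 19, 59 = 3·19 + 2, 19 = 9·2 + 1; back-substituting gives 1 = 41·59 − 31·78, so 59⁻¹ ≡ 41 (mod 78).
Then y ↦ 41(y − 63) is a two-sided inverse to σ, so every y ∈ ℤ_{78} has a preimage.
Therefore σ is bijective.
Since σ is bijective, we compute σ⁻¹(46): solve 59x + 63 ≡ 46 (mod 78), i.e. 59x ≡ 61 (mod 78).
Multiplying by 59⁻¹ = 41 gives x ≡ 41·61 = 2501 = 32·78 + 5 ≡ 5 (mod 78).
Check: σ(5) = 59·5 + 63 = 358 = 4·78 + 46 ≡ 46 (mod 78).

5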